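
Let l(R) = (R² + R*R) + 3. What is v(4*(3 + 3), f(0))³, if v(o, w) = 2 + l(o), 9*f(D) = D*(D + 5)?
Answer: 1548816893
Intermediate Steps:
l(R) = 3 + 2*R² (l(R) = (R² + R²) + 3 = 2*R² + 3 = 3 + 2*R²)
f(D) = D*(5 + D)/9 (f(D) = (D*(D + 5))/9 = (D*(5 + D))/9 = D*(5 + D)/9)
v(o, w) = 5 + 2*o² (v(o, w) = 2 + (3 + 2*o²) = 5 + 2*o²)
v(4*(3 + 3), f(0))³ = (5 + 2*(4*(3 + 3))²)³ = (5 + 2*(4*6)²)³ = (5 + 2*24²)³ = (5 + 2*576)³ = (5 + 1152)³ = 1157³ = 1548816893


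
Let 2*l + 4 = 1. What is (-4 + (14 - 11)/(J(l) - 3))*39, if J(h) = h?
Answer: -182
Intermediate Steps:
l = -3/2 (l = -2 + (1/2)*1 = -2 + 1/2 = -3/2 ≈ -1.5000)
(-4 + (14 - 11)/(J(l) - 3))*39 = (-4 + (14 - 11)/(-3/2 - 3))*39 = (-4 + 3/(-9/2))*39 = (-4 + 3*(-2/9))*39 = (-4 - 2/3)*39 = -14/3*39 = -182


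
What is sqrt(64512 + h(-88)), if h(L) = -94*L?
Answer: 4*sqrt(4549) ≈ 269.79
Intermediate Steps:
sqrt(64512 + h(-88)) = sqrt(64512 - 94*(-88)) = sqrt(64512 + 8272) = sqrt(72784) = 4*sqrt(4549)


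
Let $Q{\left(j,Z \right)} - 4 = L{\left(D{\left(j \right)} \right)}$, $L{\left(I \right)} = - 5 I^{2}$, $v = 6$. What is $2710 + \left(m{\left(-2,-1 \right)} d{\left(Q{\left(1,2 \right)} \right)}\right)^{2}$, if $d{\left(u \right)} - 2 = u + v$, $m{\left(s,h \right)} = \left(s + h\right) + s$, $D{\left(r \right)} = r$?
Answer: $3935$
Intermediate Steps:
$Q{\left(j,Z \right)} = 4 - 5 j^{2}$
$m{\left(s,h \right)} = h + 2 s$ ($m{\left(s,h \right)} = \left(h + s\right) + s = h + 2 s$)
$d{\left(u \right)} = 8 + u$ ($d{\left(u \right)} = 2 + \left(u + 6\right) = 2 + \left(6 + u\right) = 8 + u$)
$2710 + \left(m{\left(-2,-1 \right)} d{\left(Q{\left(1,2 \right)} \right)}\right)^{2} = 2710 + \left(\left(-1 + 2 \left(-2\right)\right) \left(8 + \left(4 - 5 \cdot 1^{2}\right)\right)\right)^{2} = 2710 + \left(\left(-1 - 4\right) \left(8 + \left(4 - 5\right)\right)\right)^{2} = 2710 + \left(- 5 \left(8 + \left(4 - 5\right)\right)\right)^{2} = 2710 + \left(- 5 \left(8 - 1\right)\right)^{2} = 2710 + \left(\left(-5\right) 7\right)^{2} = 2710 + \left(-35\right)^{2} = 2710 + 1225 = 3935$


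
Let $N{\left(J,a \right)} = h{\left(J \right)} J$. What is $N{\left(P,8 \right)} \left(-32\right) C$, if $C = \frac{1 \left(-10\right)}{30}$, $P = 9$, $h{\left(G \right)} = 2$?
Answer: $192$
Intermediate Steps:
$N{\left(J,a \right)} = 2 J$
$C = - \frac{1}{3}$ ($C = \left(-10\right) \frac{1}{30} = - \frac{1}{3} \approx -0.33333$)
$N{\left(P,8 \right)} \left(-32\right) C = 2 \cdot 9 \left(-32\right) \left(- \frac{1}{3}\right) = 18 \left(-32\right) \left(- \frac{1}{3}\right) = \left(-576\right) \left(- \frac{1}{3}\right) = 192$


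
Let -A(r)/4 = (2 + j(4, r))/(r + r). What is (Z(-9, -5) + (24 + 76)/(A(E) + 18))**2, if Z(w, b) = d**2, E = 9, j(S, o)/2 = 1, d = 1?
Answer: 277729/5929 ≈ 46.842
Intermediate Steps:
j(S, o) = 2 (j(S, o) = 2*1 = 2)
Z(w, b) = 1 (Z(w, b) = 1**2 = 1)
A(r) = -8/r (A(r) = -4*(2 + 2)/(r + r) = -16/(2*r) = -16*1/(2*r) = -8/r)
(Z(-9, -5) + (24 + 76)/(A(E) + 18))**2 = (1 + (24 + 76)/(-8/9 + 18))**2 = (1 + 100/(-8*1/9 + 18))**2 = (1 + 100/(-8/9 + 18))**2 = (1 + 100/(154/9))**2 = (1 + 100*(9/154))**2 = (1 + 450/77)**2 = (527/77)**2 = 277729/5929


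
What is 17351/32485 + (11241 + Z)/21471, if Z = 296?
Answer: 747322766/697485435 ≈ 1.0715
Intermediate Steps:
17351/32485 + (11241 + Z)/21471 = 17351/32485 + (11241 + 296)/21471 = 17351*(1/32485) + 11537*(1/21471) = 17351/32485 + 11537/21471 = 747322766/697485435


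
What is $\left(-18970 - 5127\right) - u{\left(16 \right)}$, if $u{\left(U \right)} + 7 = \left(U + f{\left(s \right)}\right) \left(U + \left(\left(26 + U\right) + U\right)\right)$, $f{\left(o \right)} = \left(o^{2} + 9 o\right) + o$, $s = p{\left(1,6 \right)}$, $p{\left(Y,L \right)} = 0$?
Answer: $-25274$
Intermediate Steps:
$s = 0$
$f{\left(o \right)} = o^{2} + 10 o$
$u{\left(U \right)} = -7 + U \left(26 + 3 U\right)$ ($u{\left(U \right)} = -7 + \left(U + 0 \left(10 + 0\right)\right) \left(U + \left(\left(26 + U\right) + U\right)\right) = -7 + \left(U + 0 \cdot 10\right) \left(U + \left(26 + 2 U\right)\right) = -7 + \left(U + 0\right) \left(26 + 3 U\right) = -7 + U \left(26 + 3 U\right)$)
$\left(-18970 - 5127\right) - u{\left(16 \right)} = \left(-18970 - 5127\right) - \left(-7 + 3 \cdot 16^{2} + 26 \cdot 16\right) = \left(-18970 - 5127\right) - \left(-7 + 3 \cdot 256 + 416\right) = -24097 - \left(-7 + 768 + 416\right) = -24097 - 1177 = -25274$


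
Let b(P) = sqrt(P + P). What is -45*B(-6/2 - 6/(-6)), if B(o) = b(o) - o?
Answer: -90 - 90*I ≈ -90.0 - 90.0*I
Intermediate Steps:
b(P) = sqrt(2)*sqrt(P) (b(P) = sqrt(2*P) = sqrt(2)*sqrt(P))
B(o) = -o + sqrt(2)*sqrt(o) (B(o) = sqrt(2)*sqrt(o) - o = -o + sqrt(2)*sqrt(o))
-45*B(-6/2 - 6/(-6)) = -45*(-(-6/2 - 6/(-6)) + sqrt(2)*sqrt(-6/2 - 6/(-6))) = -45*(-(-6*1/2 - 6*(-1/6)) + sqrt(2)*sqrt(-6*1/2 - 6*(-1/6))) = -45*(-(-3 + 1) + sqrt(2)*sqrt(-3 + 1)) = -45*(-1*(-2) + sqrt(2)*sqrt(-2)) = -45*(2 + sqrt(2)*(I*sqrt(2))) = -45*(2 + 2*I) = -90 - 90*I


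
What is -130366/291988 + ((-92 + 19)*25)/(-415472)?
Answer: -13407636163/30328209584 ≈ -0.44208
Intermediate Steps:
-130366/291988 + ((-92 + 19)*25)/(-415472) = -130366*1/291988 - 73*25*(-1/415472) = -65183/145994 - 1825*(-1/415472) = -65183/145994 + 1825/415472 = -13407636163/30328209584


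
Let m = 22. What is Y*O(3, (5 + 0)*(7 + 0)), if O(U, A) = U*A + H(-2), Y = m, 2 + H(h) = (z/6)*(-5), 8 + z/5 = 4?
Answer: 7898/3 ≈ 2632.7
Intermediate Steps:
z = -20 (z = -40 + 5*4 = -40 + 20 = -20)
H(h) = 44/3 (H(h) = -2 - 20/6*(-5) = -2 - 20*1/6*(-5) = -2 - 10/3*(-5) = -2 + 50/3 = 44/3)
Y = 22
O(U, A) = 44/3 + A*U (O(U, A) = U*A + 44/3 = A*U + 44/3 = 44/3 + A*U)
Y*O(3, (5 + 0)*(7 + 0)) = 22*(44/3 + ((5 + 0)*(7 + 0))*3) = 22*(44/3 + (5*7)*3) = 22*(44/3 + 35*3) = 22*(44/3 + 105) = 22*(359/3) = 7898/3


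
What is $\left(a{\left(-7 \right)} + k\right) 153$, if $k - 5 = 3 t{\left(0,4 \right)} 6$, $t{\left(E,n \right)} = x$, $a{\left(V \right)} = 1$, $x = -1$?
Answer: $-1836$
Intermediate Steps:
$t{\left(E,n \right)} = -1$
$k = -13$ ($k = 5 + 3 \left(-1\right) 6 = 5 - 18 = -13$)
$\left(a{\left(-7 \right)} + k\right) 153 = \left(1 - 13\right) 153 = \left(-12\right) 153 = -1836$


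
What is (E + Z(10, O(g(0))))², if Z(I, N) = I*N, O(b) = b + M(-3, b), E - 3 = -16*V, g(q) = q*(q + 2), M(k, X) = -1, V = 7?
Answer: 14161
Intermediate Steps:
g(q) = q*(2 + q)
E = -109 (E = 3 - 16*7 = 3 - 112 = -109)
O(b) = -1 + b (O(b) = b - 1 = -1 + b)
(E + Z(10, O(g(0))))² = (-109 + 10*(-1 + 0*(2 + 0)))² = (-109 + 10*(-1 + 0*2))² = (-109 + 10*(-1 + 0))² = (-109 + 10*(-1))² = (-109 - 10)² = (-119)² = 14161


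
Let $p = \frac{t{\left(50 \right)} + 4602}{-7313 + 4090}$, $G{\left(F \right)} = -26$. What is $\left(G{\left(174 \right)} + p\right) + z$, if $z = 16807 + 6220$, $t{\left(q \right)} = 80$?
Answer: $\frac{74127541}{3223} \approx 23000.0$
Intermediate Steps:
$z = 23027$
$p = - \frac{4682}{3223}$ ($p = \frac{80 + 4602}{-7313 + 4090} = \frac{4682}{-3223} = 4682 \left(- \frac{1}{3223}\right) = - \frac{4682}{3223} \approx -1.4527$)
$\left(G{\left(174 \right)} + p\right) + z = \left(-26 - \frac{4682}{3223}\right) + 23027 = - \frac{88480}{3223} + 23027 = \frac{74127541}{3223}$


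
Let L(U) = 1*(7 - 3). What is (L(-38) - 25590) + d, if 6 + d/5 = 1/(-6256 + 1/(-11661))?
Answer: -1868718432977/72951217 ≈ -25616.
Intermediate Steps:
L(U) = 4 (L(U) = 1*4 = 4)
d = -2188594815/72951217 (d = -30 + 5/(-6256 + 1/(-11661)) = -30 + 5/(-6256 - 1/11661) = -30 + 5/(-72951217/11661) = -30 + 5*(-11661/72951217) = -30 - 58305/72951217 = -2188594815/72951217 ≈ -30.001)
(L(-38) - 25590) + d = (4 - 25590) - 2188594815/72951217 = -25586 - 2188594815/72951217 = -1868718432977/72951217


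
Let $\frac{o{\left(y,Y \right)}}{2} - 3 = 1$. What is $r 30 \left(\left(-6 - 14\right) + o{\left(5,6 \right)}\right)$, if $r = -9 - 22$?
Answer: $11160$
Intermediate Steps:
$o{\left(y,Y \right)} = 8$ ($o{\left(y,Y \right)} = 6 + 2 \cdot 1 = 6 + 2 = 8$)
$r = -31$
$r 30 \left(\left(-6 - 14\right) + o{\left(5,6 \right)}\right) = \left(-31\right) 30 \left(\left(-6 - 14\right) + 8\right) = - 930 \left(-20 + 8\right) = \left(-930\right) \left(-12\right) = 11160$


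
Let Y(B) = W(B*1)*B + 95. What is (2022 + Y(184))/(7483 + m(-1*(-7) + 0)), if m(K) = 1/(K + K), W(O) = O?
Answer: 167874/34921 ≈ 4.8073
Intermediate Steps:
m(K) = 1/(2*K)
Y(B) = 95 + B² (Y(B) = (B*1)*B + 95 = B*B + 95 = B² + 95 = 95 + B²)
(2022 + Y(184))/(7483 + m(-1*(-7) + 0)) = (2022 + (95 + 184²))/(7483 + 1/(2*(-1*(-7) + 0))) = (2022 + (95 + 33856))/(7483 + 1/(2*(7 + 0))) = (2022 + 33951)/(7483 + (½)/7) = 35973/(7483 + (½)*(⅐)) = 35973/(7483 + 1/14) = 35973/(104763/14) = 35973*(14/104763) = 167874/34921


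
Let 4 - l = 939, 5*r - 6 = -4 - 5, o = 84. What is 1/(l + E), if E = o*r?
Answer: -5/4927 ≈ -0.0010148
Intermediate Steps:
r = -3/5 (r = 6/5 + (-4 - 5)/5 = 6/5 + (1/5)*(-9) = 6/5 - 9/5 = -3/5 ≈ -0.60000)
l = -935 (l = 4 - 1*939 = 4 - 939 = -935)
E = -252/5 (E = 84*(-3/5) = -252/5 ≈ -50.400)
1/(l + E) = 1/(-935 - 252/5) = 1/(-4927/5) = -5/4927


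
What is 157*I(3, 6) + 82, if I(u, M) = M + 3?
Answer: 1495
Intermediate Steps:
I(u, M) = 3 + M
157*I(3, 6) + 82 = 157*(3 + 6) + 82 = 157*9 + 82 = 1413 + 82 = 1495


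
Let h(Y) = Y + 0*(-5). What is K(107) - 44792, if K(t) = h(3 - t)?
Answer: -44896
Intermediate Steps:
h(Y) = Y (h(Y) = Y + 0 = Y)
K(t) = 3 - t
K(107) - 44792 = (3 - 1*107) - 44792 = (3 - 107) - 44792 = -104 - 44792 = -44896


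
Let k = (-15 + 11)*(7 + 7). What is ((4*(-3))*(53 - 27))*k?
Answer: 17472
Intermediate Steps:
k = -56 (k = -4*14 = -56)
((4*(-3))*(53 - 27))*k = ((4*(-3))*(53 - 27))*(-56) = -12*26*(-56) = -312*(-56) = 17472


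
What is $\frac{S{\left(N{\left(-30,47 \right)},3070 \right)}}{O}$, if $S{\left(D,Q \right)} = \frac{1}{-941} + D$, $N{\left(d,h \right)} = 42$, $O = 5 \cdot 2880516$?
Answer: $\frac{39521}{13552827780} \approx 2.9161 \cdot 10^{-6}$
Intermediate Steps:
$O = 14402580$
$S{\left(D,Q \right)} = - \frac{1}{941} + D$
$\frac{S{\left(N{\left(-30,47 \right)},3070 \right)}}{O} = \frac{- \frac{1}{941} + 42}{14402580} = \frac{39521}{941} \cdot \frac{1}{14402580} = \frac{39521}{13552827780}$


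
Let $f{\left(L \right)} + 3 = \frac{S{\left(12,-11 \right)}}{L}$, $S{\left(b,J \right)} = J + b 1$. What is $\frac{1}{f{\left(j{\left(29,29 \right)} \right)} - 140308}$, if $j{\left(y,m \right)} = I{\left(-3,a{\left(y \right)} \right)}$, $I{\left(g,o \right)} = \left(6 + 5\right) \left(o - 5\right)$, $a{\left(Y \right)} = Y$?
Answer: $- \frac{264}{37042103} \approx -7.127 \cdot 10^{-6}$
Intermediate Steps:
$S{\left(b,J \right)} = J + b$
$I{\left(g,o \right)} = -55 + 11 o$ ($I{\left(g,o \right)} = 11 \left(-5 + o\right) = -55 + 11 o$)
$j{\left(y,m \right)} = -55 + 11 y$
$f{\left(L \right)} = -3 + \frac{1}{L}$ ($f{\left(L \right)} = -3 + \frac{-11 + 12}{L} = -3 + 1 \frac{1}{L} = -3 + \frac{1}{L}$)
$\frac{1}{f{\left(j{\left(29,29 \right)} \right)} - 140308} = \frac{1}{\left(-3 + \frac{1}{-55 + 11 \cdot 29}\right) - 140308} = \frac{1}{\left(-3 + \frac{1}{-55 + 319}\right) - 140308} = \frac{1}{\left(-3 + \frac{1}{264}\right) - 140308} = \frac{1}{- \frac{791}{264} - 140308} = \frac{1}{- \frac{37042103}{264}} = - \frac{264}{37042103}$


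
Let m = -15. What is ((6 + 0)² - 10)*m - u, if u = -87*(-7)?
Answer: -999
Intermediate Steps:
u = 609
((6 + 0)² - 10)*m - u = ((6 + 0)² - 10)*(-15) - 1*609 = (6² - 10)*(-15) - 609 = (36 - 10)*(-15) - 609 = 26*(-15) - 609 = -390 - 609 = -999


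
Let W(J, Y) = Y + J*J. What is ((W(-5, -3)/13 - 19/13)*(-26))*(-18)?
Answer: 108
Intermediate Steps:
W(J, Y) = Y + J**2
((W(-5, -3)/13 - 19/13)*(-26))*(-18) = (((-3 + (-5)**2)/13 - 19/13)*(-26))*(-18) = (((-3 + 25)*(1/13) - 19*1/13)*(-26))*(-18) = ((22*(1/13) - 19/13)*(-26))*(-18) = ((22/13 - 19/13)*(-26))*(-18) = ((3/13)*(-26))*(-18) = -6*(-18) = 108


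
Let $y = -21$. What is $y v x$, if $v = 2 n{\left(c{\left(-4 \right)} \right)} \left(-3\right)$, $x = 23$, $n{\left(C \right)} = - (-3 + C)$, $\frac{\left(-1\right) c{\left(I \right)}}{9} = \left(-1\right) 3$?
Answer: $-69552$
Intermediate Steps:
$c{\left(I \right)} = 27$ ($c{\left(I \right)} = - 9 \left(\left(-1\right) 3\right) = \left(-9\right) \left(-3\right) = 27$)
$n{\left(C \right)} = 3 - C$
$v = 144$ ($v = 2 \left(3 - 27\right) \left(-3\right) = 2 \left(-24\right) \left(-3\right) = \left(-48\right) \left(-3\right) = 144$)
$y v x = \left(-21\right) 144 \cdot 23 = \left(-3024\right) 23 = -69552$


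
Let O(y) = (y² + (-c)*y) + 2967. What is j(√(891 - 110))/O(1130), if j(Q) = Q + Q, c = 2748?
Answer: -2*√781/1825373 ≈ -3.0620e-5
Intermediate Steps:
j(Q) = 2*Q
O(y) = 2967 + y² - 2748*y (O(y) = (y² + (-1*2748)*y) + 2967 = (y² - 2748*y) + 2967 = 2967 + y² - 2748*y)
j(√(891 - 110))/O(1130) = (2*√(891 - 110))/(2967 + 1130² - 2748*1130) = (2*√781)/(2967 + 1276900 - 3105240) = (2*√781)/(-1825373) = (2*√781)*(-1/1825373) = -2*√781/1825373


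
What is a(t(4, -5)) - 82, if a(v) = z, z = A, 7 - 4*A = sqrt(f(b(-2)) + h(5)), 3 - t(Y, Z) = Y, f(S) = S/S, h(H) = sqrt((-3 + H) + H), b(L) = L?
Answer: -321/4 - sqrt(1 + sqrt(7))/4 ≈ -80.727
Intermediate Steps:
h(H) = sqrt(-3 + 2*H)
f(S) = 1
t(Y, Z) = 3 - Y
A = 7/4 - sqrt(1 + sqrt(7))/4 (A = 7/4 - sqrt(1 + sqrt(-3 + 2*5))/4 = 7/4 - sqrt(1 + sqrt(-3 + 10))/4 = 7/4 - sqrt(1 + sqrt(7))/4 ≈ 1.2727)
z = 7/4 - sqrt(1 + sqrt(7))/4 ≈ 1.2727
a(v) = 7/4 - sqrt(1 + sqrt(7))/4
a(t(4, -5)) - 82 = (7/4 - sqrt(1 + sqrt(7))/4) - 82 = -321/4 - sqrt(1 + sqrt(7))/4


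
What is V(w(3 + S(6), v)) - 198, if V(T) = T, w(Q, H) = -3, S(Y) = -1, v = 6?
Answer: -201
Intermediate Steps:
V(w(3 + S(6), v)) - 198 = -3 - 198 = -201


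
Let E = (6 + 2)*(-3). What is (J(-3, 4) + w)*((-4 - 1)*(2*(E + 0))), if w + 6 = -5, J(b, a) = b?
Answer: -3360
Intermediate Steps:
E = -24 (E = 8*(-3) = -24)
w = -11 (w = -6 - 5 = -11)
(J(-3, 4) + w)*((-4 - 1)*(2*(E + 0))) = (-3 - 11)*((-4 - 1)*(2*(-24 + 0))) = -(-70)*2*(-24) = -(-70)*(-48) = -14*240 = -3360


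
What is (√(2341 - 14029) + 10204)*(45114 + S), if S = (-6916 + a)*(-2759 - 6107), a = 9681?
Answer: -249685512704 - 48938752*I*√2922 ≈ -2.4969e+11 - 2.6454e+9*I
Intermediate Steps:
S = -24514490 (S = (-6916 + 9681)*(-2759 - 6107) = 2765*(-8866) = -24514490)
(√(2341 - 14029) + 10204)*(45114 + S) = (√(2341 - 14029) + 10204)*(45114 - 24514490) = (√(-11688) + 10204)*(-24469376) = (2*I*√2922 + 10204)*(-24469376) = (10204 + 2*I*√2922)*(-24469376) = -249685512704 - 48938752*I*√2922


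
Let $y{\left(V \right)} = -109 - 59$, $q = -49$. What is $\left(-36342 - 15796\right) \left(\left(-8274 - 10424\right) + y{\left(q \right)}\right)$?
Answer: $983635508$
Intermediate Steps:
$y{\left(V \right)} = -168$ ($y{\left(V \right)} = -109 - 59 = -168$)
$\left(-36342 - 15796\right) \left(\left(-8274 - 10424\right) + y{\left(q \right)}\right) = \left(-36342 - 15796\right) \left(\left(-8274 - 10424\right) - 168\right) = - 52138 \left(-18698 - 168\right) = \left(-52138\right) \left(-18866\right) = 983635508$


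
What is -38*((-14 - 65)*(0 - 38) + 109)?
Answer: -118218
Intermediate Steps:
-38*((-14 - 65)*(0 - 38) + 109) = -38*(-79*(-38) + 109) = -38*(3002 + 109) = -38*3111 = -118218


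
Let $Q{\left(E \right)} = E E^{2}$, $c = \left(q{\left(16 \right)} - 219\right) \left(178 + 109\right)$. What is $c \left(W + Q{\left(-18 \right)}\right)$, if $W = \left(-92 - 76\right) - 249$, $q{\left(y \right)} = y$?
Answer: $364072989$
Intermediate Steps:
$c = -58261$ ($c = \left(16 - 219\right) \left(178 + 109\right) = \left(-203\right) 287 = -58261$)
$W = -417$ ($W = \left(-92 - 76\right) - 249 = -168 - 249 = -417$)
$Q{\left(E \right)} = E^{3}$
$c \left(W + Q{\left(-18 \right)}\right) = - 58261 \left(-417 + \left(-18\right)^{3}\right) = - 58261 \left(-417 - 5832\right) = \left(-58261\right) \left(-6249\right) = 364072989$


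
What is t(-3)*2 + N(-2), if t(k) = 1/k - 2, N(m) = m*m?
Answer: -⅔ ≈ -0.66667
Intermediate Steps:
N(m) = m²
t(k) = -2 + 1/k
t(-3)*2 + N(-2) = (-2 + 1/(-3))*2 + (-2)² = (-2 - ⅓)*2 + 4 = -7/3*2 + 4 = -14/3 + 4 = -⅔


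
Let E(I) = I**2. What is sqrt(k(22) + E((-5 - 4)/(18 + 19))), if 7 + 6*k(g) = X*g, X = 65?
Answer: sqrt(11691438)/222 ≈ 15.402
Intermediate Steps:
k(g) = -7/6 + 65*g/6 (k(g) = -7/6 + (65*g)/6 = -7/6 + 65*g/6)
sqrt(k(22) + E((-5 - 4)/(18 + 19))) = sqrt((-7/6 + (65/6)*22) + ((-5 - 4)/(18 + 19))**2) = sqrt((-7/6 + 715/3) + (-9/37)**2) = sqrt(1423/6 + (-9*1/37)**2) = sqrt(1423/6 + (-9/37)**2) = sqrt(1423/6 + 81/1369) = sqrt(1948573/8214) = sqrt(11691438)/222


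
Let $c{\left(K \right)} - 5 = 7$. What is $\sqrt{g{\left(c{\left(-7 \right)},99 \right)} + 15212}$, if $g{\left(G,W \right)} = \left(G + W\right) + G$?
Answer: $\sqrt{15335} \approx 123.83$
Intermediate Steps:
$c{\left(K \right)} = 12$ ($c{\left(K \right)} = 5 + 7 = 12$)
$g{\left(G,W \right)} = W + 2 G$
$\sqrt{g{\left(c{\left(-7 \right)},99 \right)} + 15212} = \sqrt{\left(99 + 2 \cdot 12\right) + 15212} = \sqrt{\left(99 + 24\right) + 15212} = \sqrt{123 + 15212} = \sqrt{15335}$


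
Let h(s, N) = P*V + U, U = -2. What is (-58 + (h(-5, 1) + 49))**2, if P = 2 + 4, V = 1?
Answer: 25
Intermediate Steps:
P = 6
h(s, N) = 4 (h(s, N) = 6*1 - 2 = 6 - 2 = 4)
(-58 + (h(-5, 1) + 49))**2 = (-58 + (4 + 49))**2 = (-58 + 53)**2 = (-5)**2 = 25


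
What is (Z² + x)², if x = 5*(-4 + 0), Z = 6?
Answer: 256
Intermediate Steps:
x = -20 (x = 5*(-4) = -20)
(Z² + x)² = (6² - 20)² = (36 - 20)² = 16² = 256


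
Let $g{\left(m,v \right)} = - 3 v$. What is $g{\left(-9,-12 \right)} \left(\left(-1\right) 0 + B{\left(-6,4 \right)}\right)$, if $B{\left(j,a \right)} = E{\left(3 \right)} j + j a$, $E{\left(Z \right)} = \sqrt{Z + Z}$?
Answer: $-864 - 216 \sqrt{6} \approx -1393.1$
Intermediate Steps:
$E{\left(Z \right)} = \sqrt{2} \sqrt{Z}$ ($E{\left(Z \right)} = \sqrt{2 Z} = \sqrt{2} \sqrt{Z}$)
$B{\left(j,a \right)} = a j + j \sqrt{6}$ ($B{\left(j,a \right)} = \sqrt{2} \sqrt{3} j + j a = \sqrt{6} j + a j = j \sqrt{6} + a j = a j + j \sqrt{6}$)
$g{\left(-9,-12 \right)} \left(\left(-1\right) 0 + B{\left(-6,4 \right)}\right) = \left(-3\right) \left(-12\right) \left(\left(-1\right) 0 - 6 \left(4 + \sqrt{6}\right)\right) = 36 \left(0 - \left(24 + 6 \sqrt{6}\right)\right) = 36 \left(-24 - 6 \sqrt{6}\right) = -864 - 216 \sqrt{6}$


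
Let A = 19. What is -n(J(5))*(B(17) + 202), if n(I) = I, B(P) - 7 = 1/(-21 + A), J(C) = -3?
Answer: 1251/2 ≈ 625.50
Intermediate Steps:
B(P) = 13/2 (B(P) = 7 + 1/(-21 + 19) = 7 + 1/(-2) = 7 - ½ = 13/2)
-n(J(5))*(B(17) + 202) = -(-3)*(13/2 + 202) = -(-3)*417/2 = -1*(-1251/2) = 1251/2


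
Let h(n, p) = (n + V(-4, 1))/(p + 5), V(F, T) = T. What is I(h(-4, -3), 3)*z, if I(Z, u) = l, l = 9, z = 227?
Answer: 2043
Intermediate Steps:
h(n, p) = (1 + n)/(5 + p) (h(n, p) = (n + 1)/(p + 5) = (1 + n)/(5 + p))
I(Z, u) = 9
I(h(-4, -3), 3)*z = 9*227 = 2043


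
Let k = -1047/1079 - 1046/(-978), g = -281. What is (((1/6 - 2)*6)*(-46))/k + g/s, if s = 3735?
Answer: 498580198678/97733745 ≈ 5101.4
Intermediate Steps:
k = 52334/527631 (k = -1047*1/1079 - 1046*(-1/978) = -1047/1079 + 523/489 = 52334/527631 ≈ 0.099187)
(((1/6 - 2)*6)*(-46))/k + g/s = (((1/6 - 2)*6)*(-46))/(52334/527631) - 281/3735 = (((1/6 - 2)*6)*(-46))*(527631/52334) - 281*1/3735 = (-11/6*6*(-46))*(527631/52334) - 281/3735 = -11*(-46)*(527631/52334) - 281/3735 = 506*(527631/52334) - 281/3735 = 133490643/26167 - 281/3735 = 498580198678/97733745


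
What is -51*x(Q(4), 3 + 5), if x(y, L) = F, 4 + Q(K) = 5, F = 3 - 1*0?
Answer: -153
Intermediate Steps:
F = 3 (F = 3 + 0 = 3)
Q(K) = 1 (Q(K) = -4 + 5 = 1)
x(y, L) = 3
-51*x(Q(4), 3 + 5) = -51*3 = -153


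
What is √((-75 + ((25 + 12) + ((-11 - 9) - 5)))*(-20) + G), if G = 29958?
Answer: 11*√258 ≈ 176.69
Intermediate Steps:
√((-75 + ((25 + 12) + ((-11 - 9) - 5)))*(-20) + G) = √((-75 + ((25 + 12) + ((-11 - 9) - 5)))*(-20) + 29958) = √((-75 + (37 + (-20 - 5)))*(-20) + 29958) = √((-75 + (37 - 25))*(-20) + 29958) = √((-75 + 12)*(-20) + 29958) = √(-63*(-20) + 29958) = √(1260 + 29958) = √31218 = 11*√258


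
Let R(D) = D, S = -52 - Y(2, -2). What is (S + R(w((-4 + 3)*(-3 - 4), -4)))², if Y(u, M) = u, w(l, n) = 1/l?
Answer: 142129/49 ≈ 2900.6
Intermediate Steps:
w(l, n) = 1/l
S = -54 (S = -52 - 1*2 = -52 - 2 = -54)
(S + R(w((-4 + 3)*(-3 - 4), -4)))² = (-54 + 1/((-4 + 3)*(-3 - 4)))² = (-54 + 1/(-1*(-7)))² = (-54 + 1/7)² = (-54 + ⅐)² = (-377/7)² = 142129/49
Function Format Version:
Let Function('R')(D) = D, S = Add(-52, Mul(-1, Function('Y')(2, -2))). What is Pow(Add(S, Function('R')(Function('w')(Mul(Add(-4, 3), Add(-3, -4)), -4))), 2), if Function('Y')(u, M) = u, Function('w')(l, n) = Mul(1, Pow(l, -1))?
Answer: Rational(142129, 49) ≈ 2900.6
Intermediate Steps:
Function('w')(l, n) = Pow(l, -1)
S = -54 (S = Add(-52, Mul(-1, 2)) = Add(-52, -2) = -54)
Pow(Add(S, Function('R')(Function('w')(Mul(Add(-4, 3), Add(-3, -4)), -4))), 2) = Pow(Add(-54, Pow(Mul(Add(-4, 3), Add(-3, -4)), -1)), 2) = Pow(Add(-54, Pow(Mul(-1, -7), -1)), 2) = Pow(Add(-54, Pow(7, -1)), 2) = Pow(Add(-54, Rational(1, 7)), 2) = Pow(Rational(-377, 7), 2) = Rational(142129, 49)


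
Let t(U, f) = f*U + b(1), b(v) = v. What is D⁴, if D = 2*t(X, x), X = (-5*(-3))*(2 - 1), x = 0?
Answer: 16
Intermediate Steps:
X = 15 (X = 15*1 = 15)
t(U, f) = 1 + U*f (t(U, f) = f*U + 1 = U*f + 1 = 1 + U*f)
D = 2 (D = 2*(1 + 15*0) = 2*(1 + 0) = 2*1 = 2)
D⁴ = 2⁴ = 16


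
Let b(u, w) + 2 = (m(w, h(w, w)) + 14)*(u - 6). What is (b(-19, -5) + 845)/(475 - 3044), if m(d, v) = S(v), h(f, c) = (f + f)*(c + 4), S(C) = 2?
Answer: -443/2569 ≈ -0.17244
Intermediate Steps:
h(f, c) = 2*f*(4 + c) (h(f, c) = (2*f)*(4 + c) = 2*f*(4 + c))
m(d, v) = 2
b(u, w) = -98 + 16*u (b(u, w) = -2 + (2 + 14)*(u - 6) = -2 + 16*(-6 + u) = -2 + (-96 + 16*u) = -98 + 16*u)
(b(-19, -5) + 845)/(475 - 3044) = ((-98 + 16*(-19)) + 845)/(475 - 3044) = ((-98 - 304) + 845)/(-2569) = (-402 + 845)*(-1/2569) = 443*(-1/2569) = -443/2569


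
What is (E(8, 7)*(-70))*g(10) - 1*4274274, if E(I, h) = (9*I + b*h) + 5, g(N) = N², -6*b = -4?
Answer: -14537822/3 ≈ -4.8459e+6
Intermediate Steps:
b = ⅔ (b = -⅙*(-4) = ⅔ ≈ 0.66667)
E(I, h) = 5 + 9*I + 2*h/3 (E(I, h) = (9*I + 2*h/3) + 5 = 5 + 9*I + 2*h/3)
(E(8, 7)*(-70))*g(10) - 1*4274274 = ((5 + 9*8 + (⅔)*7)*(-70))*10² - 1*4274274 = ((5 + 72 + 14/3)*(-70))*100 - 4274274 = ((245/3)*(-70))*100 - 4274274 = -17150/3*100 - 4274274 = -1715000/3 - 4274274 = -14537822/3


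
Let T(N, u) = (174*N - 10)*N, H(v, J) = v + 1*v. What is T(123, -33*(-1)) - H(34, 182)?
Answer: 2631148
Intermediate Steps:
H(v, J) = 2*v (H(v, J) = v + v = 2*v)
T(N, u) = N*(-10 + 174*N) (T(N, u) = (-10 + 174*N)*N = N*(-10 + 174*N))
T(123, -33*(-1)) - H(34, 182) = 2*123*(-5 + 87*123) - 2*34 = 2*123*(-5 + 10701) - 1*68 = 2*123*10696 - 68 = 2631216 - 68 = 2631148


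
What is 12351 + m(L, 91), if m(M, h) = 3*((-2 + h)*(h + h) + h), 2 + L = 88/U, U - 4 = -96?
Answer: 61218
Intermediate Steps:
U = -92 (U = 4 - 96 = -92)
L = -68/23 (L = -2 + 88/(-92) = -2 + 88*(-1/92) = -2 - 22/23 = -68/23 ≈ -2.9565)
m(M, h) = 3*h + 6*h*(-2 + h) (m(M, h) = 3*((-2 + h)*(2*h) + h) = 3*(2*h*(-2 + h) + h) = 3*(h + 2*h*(-2 + h)) = 3*h + 6*h*(-2 + h))
12351 + m(L, 91) = 12351 + 3*91*(-3 + 2*91) = 12351 + 3*91*(-3 + 182) = 12351 + 3*91*179 = 12351 + 48867 = 61218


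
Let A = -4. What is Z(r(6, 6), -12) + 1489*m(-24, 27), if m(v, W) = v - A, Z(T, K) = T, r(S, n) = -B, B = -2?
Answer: -29778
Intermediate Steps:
r(S, n) = 2 (r(S, n) = -1*(-2) = 2)
m(v, W) = 4 + v (m(v, W) = v - 1*(-4) = v + 4 = 4 + v)
Z(r(6, 6), -12) + 1489*m(-24, 27) = 2 + 1489*(4 - 24) = 2 + 1489*(-20) = 2 - 29780 = -29778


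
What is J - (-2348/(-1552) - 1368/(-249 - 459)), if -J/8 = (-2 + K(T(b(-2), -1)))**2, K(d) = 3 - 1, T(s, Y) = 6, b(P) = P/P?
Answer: -78865/22892 ≈ -3.4451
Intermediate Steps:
b(P) = 1
K(d) = 2
J = 0 (J = -8*(-2 + 2)**2 = -8*0**2 = -8*0 = 0)
J - (-2348/(-1552) - 1368/(-249 - 459)) = 0 - (-2348/(-1552) - 1368/(-249 - 459)) = 0 - (-2348*(-1/1552) - 1368/(-708)) = 0 - (587/388 - 1368*(-1/708)) = 0 - (587/388 + 114/59) = 0 - 1*78865/22892 = 0 - 78865/22892 = -78865/22892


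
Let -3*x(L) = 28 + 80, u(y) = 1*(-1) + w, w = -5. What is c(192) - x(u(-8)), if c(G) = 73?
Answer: 109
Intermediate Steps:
u(y) = -6 (u(y) = 1*(-1) - 5 = -1 - 5 = -6)
x(L) = -36 (x(L) = -(28 + 80)/3 = -1/3*108 = -36)
c(192) - x(u(-8)) = 73 - 1*(-36) = 73 + 36 = 109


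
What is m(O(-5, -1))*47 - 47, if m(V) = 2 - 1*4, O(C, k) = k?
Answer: -141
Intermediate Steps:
m(V) = -2 (m(V) = 2 - 4 = -2)
m(O(-5, -1))*47 - 47 = -2*47 - 47 = -94 - 47 = -141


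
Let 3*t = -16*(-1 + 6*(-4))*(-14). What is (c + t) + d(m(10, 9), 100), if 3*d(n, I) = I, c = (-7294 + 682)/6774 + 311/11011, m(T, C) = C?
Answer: -68408153509/37294257 ≈ -1834.3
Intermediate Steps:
c = -11783003/12431419 (c = -6612*1/6774 + 311*(1/11011) = -1102/1129 + 311/11011 = -11783003/12431419 ≈ -0.94784)
d(n, I) = I/3
t = -5600/3 (t = (-16*(-1 + 6*(-4))*(-14))/3 = (-16*(-1 - 24)*(-14))/3 = (-16*(-25)*(-14))/3 = (400*(-14))/3 = (1/3)*(-5600) = -5600/3 ≈ -1866.7)
(c + t) + d(m(10, 9), 100) = (-11783003/12431419 - 5600/3) + (1/3)*100 = -69651295409/37294257 + 100/3 = -68408153509/37294257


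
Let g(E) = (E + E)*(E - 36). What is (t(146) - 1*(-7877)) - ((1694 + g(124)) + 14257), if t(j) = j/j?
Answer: -29897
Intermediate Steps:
t(j) = 1
g(E) = 2*E*(-36 + E) (g(E) = (2*E)*(-36 + E) = 2*E*(-36 + E))
(t(146) - 1*(-7877)) - ((1694 + g(124)) + 14257) = (1 - 1*(-7877)) - ((1694 + 2*124*(-36 + 124)) + 14257) = (1 + 7877) - ((1694 + 2*124*88) + 14257) = 7878 - ((1694 + 21824) + 14257) = 7878 - (23518 + 14257) = 7878 - 1*37775 = 7878 - 37775 = -29897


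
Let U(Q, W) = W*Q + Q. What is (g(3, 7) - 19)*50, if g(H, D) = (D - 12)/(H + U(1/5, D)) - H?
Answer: -26550/23 ≈ -1154.3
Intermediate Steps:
U(Q, W) = Q + Q*W (U(Q, W) = Q*W + Q = Q + Q*W)
g(H, D) = -H + (-12 + D)/(⅕ + H + D/5) (g(H, D) = (D - 12)/(H + (1 + D)/5) - H = (-12 + D)/(H + (1 + D)/5) - H = (-12 + D)/(H + (⅕ + D/5)) - H = (-12 + D)/(⅕ + H + D/5) - H = -H + (-12 + D)/(⅕ + H + D/5))
(g(3, 7) - 19)*50 = ((-60 - 5*3² + 5*7 - 1*3*(1 + 7))/(1 + 7 + 5*3) - 19)*50 = ((-60 - 5*9 + 35 - 1*3*8)/(1 + 7 + 15) - 19)*50 = ((-60 - 45 + 35 - 24)/23 - 19)*50 = ((1/23)*(-94) - 19)*50 = (-94/23 - 19)*50 = -531/23*50 = -26550/23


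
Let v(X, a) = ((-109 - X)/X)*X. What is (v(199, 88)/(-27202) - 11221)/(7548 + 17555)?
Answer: -21802381/48775129 ≈ -0.44700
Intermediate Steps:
v(X, a) = -109 - X (v(X, a) = ((-109 - X)/X)*X = -109 - X)
(v(199, 88)/(-27202) - 11221)/(7548 + 17555) = ((-109 - 1*199)/(-27202) - 11221)/(7548 + 17555) = ((-109 - 199)*(-1/27202) - 11221)/25103 = (-308*(-1/27202) - 11221)*(1/25103) = (22/1943 - 11221)*(1/25103) = -21802381/1943*1/25103 = -21802381/48775129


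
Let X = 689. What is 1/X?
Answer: 1/689 ≈ 0.0014514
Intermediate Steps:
1/X = 1/689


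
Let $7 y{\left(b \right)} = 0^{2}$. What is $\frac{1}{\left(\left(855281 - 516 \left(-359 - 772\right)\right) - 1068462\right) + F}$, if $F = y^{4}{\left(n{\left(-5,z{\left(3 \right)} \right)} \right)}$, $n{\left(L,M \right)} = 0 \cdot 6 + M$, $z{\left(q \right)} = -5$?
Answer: $\frac{1}{370415} \approx 2.6997 \cdot 10^{-6}$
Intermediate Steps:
$n{\left(L,M \right)} = M$ ($n{\left(L,M \right)} = 0 + M = M$)
$y{\left(b \right)} = 0$ ($y{\left(b \right)} = \frac{0^{2}}{7} = \frac{1}{7} \cdot 0 = 0$)
$F = 0$ ($F = 0^{4} = 0$)
$\frac{1}{\left(\left(855281 - 516 \left(-359 - 772\right)\right) - 1068462\right) + F} = \frac{1}{\left(\left(855281 - 516 \left(-359 - 772\right)\right) - 1068462\right) + 0} = \frac{1}{\left(\left(855281 - -583596\right) - 1068462\right) + 0} = \frac{1}{\left(\left(855281 + 583596\right) - 1068462\right) + 0} = \frac{1}{\left(1438877 - 1068462\right) + 0} = \frac{1}{370415 + 0} = \frac{1}{370415}$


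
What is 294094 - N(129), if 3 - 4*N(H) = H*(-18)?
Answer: 1174051/4 ≈ 2.9351e+5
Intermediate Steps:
N(H) = ¾ + 9*H/2 (N(H) = ¾ - H*(-18)/4 = ¾ - (-9)*H/2 = ¾ + 9*H/2)
294094 - N(129) = 294094 - (¾ + (9/2)*129) = 294094 - (¾ + 1161/2) = 294094 - 1*2325/4 = 294094 - 2325/4 = 1174051/4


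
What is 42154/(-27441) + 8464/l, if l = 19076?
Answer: -142967270/130866129 ≈ -1.0925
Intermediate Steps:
42154/(-27441) + 8464/l = 42154/(-27441) + 8464/19076 = 42154*(-1/27441) + 8464*(1/19076) = -42154/27441 + 2116/4769 = -142967270/130866129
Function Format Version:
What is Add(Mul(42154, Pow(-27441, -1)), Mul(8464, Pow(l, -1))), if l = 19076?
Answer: Rational(-142967270, 130866129) ≈ -1.0925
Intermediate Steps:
Add(Mul(42154, Pow(-27441, -1)), Mul(8464, Pow(l, -1))) = Add(Mul(42154, Pow(-27441, -1)), Mul(8464, Pow(19076, -1))) = Add(Mul(42154, Rational(-1, 27441)), Mul(8464, Rational(1, 19076))) = Add(Rational(-42154, 27441), Rational(2116, 4769)) = Rational(-142967270, 130866129)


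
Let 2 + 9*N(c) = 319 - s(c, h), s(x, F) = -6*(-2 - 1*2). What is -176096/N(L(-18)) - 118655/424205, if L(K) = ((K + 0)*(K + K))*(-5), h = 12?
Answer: -134468399807/24858413 ≈ -5409.4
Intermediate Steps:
s(x, F) = 24 (s(x, F) = -6*(-2 - 2) = -6*(-4) = 24)
L(K) = -10*K**2 (L(K) = (K*(2*K))*(-5) = (2*K**2)*(-5) = -10*K**2)
N(c) = 293/9 (N(c) = -2/9 + (319 - 1*24)/9 = -2/9 + (319 - 24)/9 = -2/9 + (1/9)*295 = -2/9 + 295/9 = 293/9)
-176096/N(L(-18)) - 118655/424205 = -176096/293/9 - 118655/424205 = -176096*9/293 - 118655*1/424205 = -1584864/293 - 23731/84841 = -134468399807/24858413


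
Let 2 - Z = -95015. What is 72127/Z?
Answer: 72127/95017 ≈ 0.75910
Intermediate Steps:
Z = 95017 (Z = 2 - 1*(-95015) = 2 + 95015 = 95017)
72127/Z = 72127/95017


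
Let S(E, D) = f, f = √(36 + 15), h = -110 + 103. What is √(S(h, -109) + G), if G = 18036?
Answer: √(18036 + √51) ≈ 134.32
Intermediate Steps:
h = -7
f = √51 ≈ 7.1414
S(E, D) = √51
√(S(h, -109) + G) = √(√51 + 18036) = √(18036 + √51)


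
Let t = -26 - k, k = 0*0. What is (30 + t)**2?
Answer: 16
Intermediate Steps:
k = 0
t = -26 (t = -26 - 1*0 = -26 + 0 = -26)
(30 + t)**2 = (30 - 26)**2 = 4**2 = 16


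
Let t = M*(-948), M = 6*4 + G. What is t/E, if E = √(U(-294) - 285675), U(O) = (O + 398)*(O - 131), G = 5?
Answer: 948*I*√13195/2275 ≈ 47.867*I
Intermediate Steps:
M = 29 (M = 6*4 + 5 = 24 + 5 = 29)
U(O) = (-131 + O)*(398 + O) (U(O) = (398 + O)*(-131 + O) = (-131 + O)*(398 + O))
t = -27492 (t = 29*(-948) = -27492)
E = 5*I*√13195 (E = √((-52138 + (-294)² + 267*(-294)) - 285675) = √((-52138 + 86436 - 78498) - 285675) = √(-44200 - 285675) = √(-329875) = 5*I*√13195 ≈ 574.35*I)
t/E = -27492*(-I*√13195/65975) = -(-948)*I*√13195/2275 = 948*I*√13195/2275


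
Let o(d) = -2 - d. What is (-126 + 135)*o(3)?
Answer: -45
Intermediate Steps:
(-126 + 135)*o(3) = (-126 + 135)*(-2 - 1*3) = 9*(-2 - 3) = 9*(-5) = -45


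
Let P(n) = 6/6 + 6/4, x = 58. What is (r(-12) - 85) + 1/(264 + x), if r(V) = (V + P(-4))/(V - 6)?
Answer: -489583/5796 ≈ -84.469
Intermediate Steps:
P(n) = 5/2 (P(n) = 6*(⅙) + 6*(¼) = 1 + 3/2 = 5/2)
r(V) = (5/2 + V)/(-6 + V) (r(V) = (V + 5/2)/(V - 6) = (5/2 + V)/(-6 + V))
(r(-12) - 85) + 1/(264 + x) = ((5/2 - 12)/(-6 - 12) - 85) + 1/(264 + 58) = (-19/2/(-18) - 85) + 1/322 = (-1/18*(-19/2) - 85) + 1/322 = (19/36 - 85) + 1/322 = -3041/36 + 1/322 = -489583/5796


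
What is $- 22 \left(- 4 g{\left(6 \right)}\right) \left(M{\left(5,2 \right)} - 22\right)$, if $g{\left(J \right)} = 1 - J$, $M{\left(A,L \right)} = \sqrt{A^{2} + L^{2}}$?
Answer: $9680 - 440 \sqrt{29} \approx 7310.5$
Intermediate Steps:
$- 22 \left(- 4 g{\left(6 \right)}\right) \left(M{\left(5,2 \right)} - 22\right) = - 22 \left(- 4 \left(1 - 6\right)\right) \left(\sqrt{5^{2} + 2^{2}} - 22\right) = - 22 \left(- 4 \left(1 - 6\right)\right) \left(\sqrt{25 + 4} - 22\right) = - 22 \left(\left(-4\right) \left(-5\right)\right) \left(\sqrt{29} - 22\right) = \left(-22\right) 20 \left(-22 + \sqrt{29}\right) = - 440 \left(-22 + \sqrt{29}\right) = 9680 - 440 \sqrt{29}$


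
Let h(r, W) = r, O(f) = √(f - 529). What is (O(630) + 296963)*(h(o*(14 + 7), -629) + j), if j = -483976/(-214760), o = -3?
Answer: -484268848694/26845 - 1630738*√101/26845 ≈ -1.8040e+7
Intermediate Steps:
O(f) = √(-529 + f)
j = 60497/26845 (j = -483976*(-1/214760) = 60497/26845 ≈ 2.2536)
(O(630) + 296963)*(h(o*(14 + 7), -629) + j) = (√(-529 + 630) + 296963)*(-3*(14 + 7) + 60497/26845) = (√101 + 296963)*(-3*21 + 60497/26845) = (296963 + √101)*(-63 + 60497/26845) = (296963 + √101)*(-1630738/26845) = -484268848694/26845 - 1630738*√101/26845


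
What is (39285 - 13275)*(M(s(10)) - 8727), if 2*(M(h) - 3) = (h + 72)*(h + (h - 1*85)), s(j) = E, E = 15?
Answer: -289140165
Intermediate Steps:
s(j) = 15
M(h) = 3 + (-85 + 2*h)*(72 + h)/2 (M(h) = 3 + ((h + 72)*(h + (h - 1*85)))/2 = 3 + ((72 + h)*(h + (h - 85)))/2 = 3 + ((72 + h)*(h + (-85 + h)))/2 = 3 + ((72 + h)*(-85 + 2*h))/2 = 3 + ((-85 + 2*h)*(72 + h))/2 = 3 + (-85 + 2*h)*(72 + h)/2)
(39285 - 13275)*(M(s(10)) - 8727) = (39285 - 13275)*((-3057 + 15² + (59/2)*15) - 8727) = 26010*((-3057 + 225 + 885/2) - 8727) = 26010*(-4779/2 - 8727) = 26010*(-22233/2) = -289140165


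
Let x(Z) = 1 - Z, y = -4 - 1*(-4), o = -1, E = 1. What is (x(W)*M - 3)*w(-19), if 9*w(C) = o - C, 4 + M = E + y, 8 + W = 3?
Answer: -42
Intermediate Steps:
W = -5 (W = -8 + 3 = -5)
y = 0 (y = -4 + 4 = 0)
M = -3 (M = -4 + (1 + 0) = -4 + 1 = -3)
w(C) = -⅑ - C/9 (w(C) = (-1 - C)/9 = -⅑ - C/9)
(x(W)*M - 3)*w(-19) = ((1 - 1*(-5))*(-3) - 3)*(-⅑ - ⅑*(-19)) = ((1 + 5)*(-3) - 3)*(-⅑ + 19/9) = (6*(-3) - 3)*2 = (-18 - 3)*2 = -21*2 = -42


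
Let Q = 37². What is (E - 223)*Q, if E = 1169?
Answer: 1295074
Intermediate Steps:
Q = 1369
(E - 223)*Q = (1169 - 223)*1369 = 946*1369 = 1295074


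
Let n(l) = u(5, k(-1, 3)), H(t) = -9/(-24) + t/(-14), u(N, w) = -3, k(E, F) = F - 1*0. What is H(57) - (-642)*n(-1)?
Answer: -108063/56 ≈ -1929.7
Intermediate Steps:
k(E, F) = F (k(E, F) = F + 0 = F)
H(t) = 3/8 - t/14 (H(t) = -9*(-1/24) + t*(-1/14) = 3/8 - t/14)
n(l) = -3
H(57) - (-642)*n(-1) = (3/8 - 1/14*57) - (-642)*(-3) = (3/8 - 57/14) - 1*1926 = -207/56 - 1926 = -108063/56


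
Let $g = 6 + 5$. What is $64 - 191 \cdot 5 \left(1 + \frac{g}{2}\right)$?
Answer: $- \frac{12287}{2} \approx -6143.5$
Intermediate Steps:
$g = 11$
$64 - 191 \cdot 5 \left(1 + \frac{g}{2}\right) = 64 - 191 \cdot 5 \left(1 + \frac{11}{2}\right) = 64 - 191 \cdot 5 \cdot \frac{13}{2} = 64 - \frac{12415}{2} = - \frac{12287}{2}$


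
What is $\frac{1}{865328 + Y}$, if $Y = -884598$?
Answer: $- \frac{1}{19270} \approx -5.1894 \cdot 10^{-5}$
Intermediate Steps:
$\frac{1}{865328 + Y} = \frac{1}{865328 - 884598} = \frac{1}{-19270} = - \frac{1}{19270}$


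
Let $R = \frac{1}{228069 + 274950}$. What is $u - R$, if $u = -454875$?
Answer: $- \frac{228810767626}{503019} \approx -4.5488 \cdot 10^{5}$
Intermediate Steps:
$R = \frac{1}{503019} \approx 1.988 \cdot 10^{-6}$
$u - R = -454875 - \frac{1}{503019} = - \frac{228810767626}{503019}$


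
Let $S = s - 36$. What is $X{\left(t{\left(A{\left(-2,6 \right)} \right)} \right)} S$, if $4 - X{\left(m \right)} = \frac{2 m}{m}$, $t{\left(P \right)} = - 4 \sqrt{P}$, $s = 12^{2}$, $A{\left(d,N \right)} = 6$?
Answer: $216$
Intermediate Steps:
$s = 144$
$X{\left(m \right)} = 2$ ($X{\left(m \right)} = 4 - \frac{2 m}{m} = 4 - 2 = 2$)
$S = 108$ ($S = 144 - 36 = 108$)
$X{\left(t{\left(A{\left(-2,6 \right)} \right)} \right)} S = 2 \cdot 108 = 216$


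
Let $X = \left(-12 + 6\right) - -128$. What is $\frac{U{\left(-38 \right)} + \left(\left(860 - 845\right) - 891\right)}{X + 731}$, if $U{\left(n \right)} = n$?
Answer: $- \frac{914}{853} \approx -1.0715$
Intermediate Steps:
$X = 122$ ($X = -6 + 128 = 122$)
$\frac{U{\left(-38 \right)} + \left(\left(860 - 845\right) - 891\right)}{X + 731} = \frac{-38 + \left(\left(860 - 845\right) - 891\right)}{122 + 731} = \frac{-38 + \left(15 - 891\right)}{853} = \left(-38 - 876\right) \frac{1}{853} = \left(-914\right) \frac{1}{853} = - \frac{914}{853}$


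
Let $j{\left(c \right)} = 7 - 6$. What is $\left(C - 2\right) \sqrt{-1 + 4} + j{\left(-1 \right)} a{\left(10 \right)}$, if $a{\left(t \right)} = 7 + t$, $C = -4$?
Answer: $17 - 6 \sqrt{3} \approx 6.6077$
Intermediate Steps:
$j{\left(c \right)} = 1$ ($j{\left(c \right)} = 7 - 6 = 1$)
$\left(C - 2\right) \sqrt{-1 + 4} + j{\left(-1 \right)} a{\left(10 \right)} = \left(-4 - 2\right) \sqrt{-1 + 4} + 1 \left(7 + 10\right) = - 6 \sqrt{3} + 1 \cdot 17 = - 6 \sqrt{3} + 17 = 17 - 6 \sqrt{3}$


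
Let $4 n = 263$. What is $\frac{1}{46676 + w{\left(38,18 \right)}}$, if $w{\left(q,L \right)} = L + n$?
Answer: $\frac{4}{187039} \approx 2.1386 \cdot 10^{-5}$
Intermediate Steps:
$n = \frac{263}{4}$ ($n = \frac{1}{4} \cdot 263 = \frac{263}{4} \approx 65.75$)
$w{\left(q,L \right)} = \frac{263}{4} + L$ ($w{\left(q,L \right)} = L + \frac{263}{4} = \frac{263}{4} + L$)
$\frac{1}{46676 + w{\left(38,18 \right)}} = \frac{1}{46676 + \left(\frac{263}{4} + 18\right)} = \frac{1}{46676 + \frac{335}{4}} = \frac{1}{\frac{187039}{4}} = \frac{4}{187039}$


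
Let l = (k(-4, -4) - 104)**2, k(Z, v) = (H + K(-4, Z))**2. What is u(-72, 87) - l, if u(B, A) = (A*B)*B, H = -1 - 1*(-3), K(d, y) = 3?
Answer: 444767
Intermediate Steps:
H = 2 (H = -1 + 3 = 2)
u(B, A) = A*B**2
k(Z, v) = 25 (k(Z, v) = (2 + 3)**2 = 5**2 = 25)
l = 6241 (l = (25 - 104)**2 = (-79)**2 = 6241)
u(-72, 87) - l = 87*(-72)**2 - 1*6241 = 87*5184 - 6241 = 451008 - 6241 = 444767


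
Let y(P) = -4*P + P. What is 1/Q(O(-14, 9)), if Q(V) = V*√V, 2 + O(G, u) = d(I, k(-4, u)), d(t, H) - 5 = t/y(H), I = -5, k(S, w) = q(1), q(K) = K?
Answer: 3*√42/196 ≈ 0.099195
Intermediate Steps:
y(P) = -3*P
k(S, w) = 1
d(t, H) = 5 - t/(3*H) (d(t, H) = 5 + t/((-3*H)) = 5 + t*(-1/(3*H)) = 5 - t/(3*H))
O(G, u) = 14/3 (O(G, u) = -2 + (5 - ⅓*(-5)/1) = -2 + (5 - ⅓*(-5)*1) = -2 + (5 + 5/3) = -2 + 20/3 = 14/3)
Q(V) = V^(3/2)
1/Q(O(-14, 9)) = 1/((14/3)^(3/2)) = 1/(14*√42/9) = 3*√42/196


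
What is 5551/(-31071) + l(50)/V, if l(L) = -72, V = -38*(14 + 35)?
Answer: -4049425/28927101 ≈ -0.13999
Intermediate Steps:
V = -1862 (V = -38*49 = -1862)
5551/(-31071) + l(50)/V = 5551/(-31071) - 72/(-1862) = 5551*(-1/31071) - 72*(-1/1862) = -5551/31071 + 36/931 = -4049425/28927101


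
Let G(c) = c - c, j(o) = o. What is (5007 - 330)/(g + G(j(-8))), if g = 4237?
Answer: 4677/4237 ≈ 1.1038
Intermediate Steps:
G(c) = 0
(5007 - 330)/(g + G(j(-8))) = (5007 - 330)/(4237 + 0) = 4677/4237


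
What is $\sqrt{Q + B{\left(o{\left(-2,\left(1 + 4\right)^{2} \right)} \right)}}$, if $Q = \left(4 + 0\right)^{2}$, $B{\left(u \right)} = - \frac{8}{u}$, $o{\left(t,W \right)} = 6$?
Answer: $\frac{2 \sqrt{33}}{3} \approx 3.8297$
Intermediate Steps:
$Q = 16$ ($Q = 4^{2} = 16$)
$\sqrt{Q + B{\left(o{\left(-2,\left(1 + 4\right)^{2} \right)} \right)}} = \sqrt{16 - \frac{8}{6}} = \sqrt{16 - \frac{4}{3}} = \sqrt{\frac{44}{3}} = \frac{2 \sqrt{33}}{3}$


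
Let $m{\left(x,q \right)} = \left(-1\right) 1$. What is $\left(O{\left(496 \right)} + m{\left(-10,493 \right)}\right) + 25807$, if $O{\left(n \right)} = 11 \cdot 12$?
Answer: $25938$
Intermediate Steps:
$m{\left(x,q \right)} = -1$
$O{\left(n \right)} = 132$
$\left(O{\left(496 \right)} + m{\left(-10,493 \right)}\right) + 25807 = \left(132 - 1\right) + 25807 = 131 + 25807 = 25938$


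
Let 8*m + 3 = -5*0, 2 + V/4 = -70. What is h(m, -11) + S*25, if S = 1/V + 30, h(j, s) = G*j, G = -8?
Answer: 216839/288 ≈ 752.91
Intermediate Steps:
V = -288 (V = -8 + 4*(-70) = -8 - 280 = -288)
m = -3/8 (m = -3/8 + (-5*0)/8 = -3/8 + (⅛)*0 = -3/8 + 0 = -3/8 ≈ -0.37500)
h(j, s) = -8*j
S = 8639/288 (S = 1/(-288) + 30 = -1/288 + 30 = 8639/288 ≈ 29.997)
h(m, -11) + S*25 = -8*(-3/8) + (8639/288)*25 = 3 + 215975/288 = 216839/288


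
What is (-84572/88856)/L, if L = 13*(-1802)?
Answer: 21143/520385164 ≈ 4.0630e-5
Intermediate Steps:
L = -23426
(-84572/88856)/L = -84572/88856/(-23426) = -84572*1/88856*(-1/23426) = -21143/22214*(-1/23426) = 21143/520385164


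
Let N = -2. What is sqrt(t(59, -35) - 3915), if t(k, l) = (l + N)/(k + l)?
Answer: I*sqrt(563982)/12 ≈ 62.582*I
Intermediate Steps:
t(k, l) = (-2 + l)/(k + l) (t(k, l) = (l - 2)/(k + l) = (-2 + l)/(k + l))
sqrt(t(59, -35) - 3915) = sqrt((-2 - 35)/(59 - 35) - 3915) = sqrt(-37/24 - 3915) = sqrt(-93997/24) = I*sqrt(563982)/12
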